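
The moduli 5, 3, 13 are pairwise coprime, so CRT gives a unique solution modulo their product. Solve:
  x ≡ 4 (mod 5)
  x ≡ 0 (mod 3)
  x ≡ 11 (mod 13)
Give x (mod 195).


Moduli 5, 3, 13 are pairwise coprime; by CRT there is a unique solution modulo M = 5 · 3 · 13 = 195.
Solve pairwise, accumulating the modulus:
  Start with x ≡ 4 (mod 5).
  Combine with x ≡ 0 (mod 3): since gcd(5, 3) = 1, we get a unique residue mod 15.
    Write x = 4 + 5·t and substitute into x ≡ 0 (mod 3): 5·t ≡ 0 − 4 = -4 (mod 3).
    Reduce coefficients mod 3: 2·t ≡ 2 (mod 3).
    The inverse of 2 mod 3 is 2 (since 2·2 = 4 = 1·3 + 1), so t ≡ 2·2 = 4 ≡ 1 (mod 3).
    Then x = 4 + 5·1 = 9, valid modulo lcm(5, 3) = 15: x ≡ 9 (mod 15).
  Combine with x ≡ 11 (mod 13): since gcd(15, 13) = 1, we get a unique residue mod 195.
    Write x = 9 + 15·t and substitute into x ≡ 11 (mod 13): 15·t ≡ 11 − 9 = 2 (mod 13).
    Reduce coefficients mod 13: 2·t ≡ 2 (mod 13).
    The inverse of 2 mod 13 is 7 (since 2·7 = 14 = 1·13 + 1), so t ≡ 7·2 = 14 ≡ 1 (mod 13).
    Then x = 9 + 15·1 = 24, valid modulo lcm(15, 13) = 195: x ≡ 24 (mod 195).
Verify: 24 mod 5 = 4 ✓, 24 mod 3 = 0 ✓, 24 mod 13 = 11 ✓.

x ≡ 24 (mod 195).


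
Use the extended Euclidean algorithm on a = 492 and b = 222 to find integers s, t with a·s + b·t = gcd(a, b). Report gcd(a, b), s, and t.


Euclidean algorithm on (492, 222) — divide until remainder is 0:
  492 = 2 · 222 + 48
  222 = 4 · 48 + 30
  48 = 1 · 30 + 18
  30 = 1 · 18 + 12
  18 = 1 · 12 + 6
  12 = 2 · 6 + 0
gcd(492, 222) = 6.
Track Bezout coefficients alongside the remainders: start with r₀ = 492 = a·1 + b·0 (s = 1, t = 0) and r₁ = 222 = a·0 + b·1 (s = 0, t = 1); each new remainder r_{k+1} = r_{k-1} − q_k·r_k inherits s_{k+1} = s_{k-1} − q_k·s_k, t_{k+1} = t_{k-1} − q_k·t_k, so r_k = a·s_k + b·t_k at every step:
  q = 2: r = 48, s = 1 − 2·0 = 1, t = 0 − 2·1 = -2  (check: 492·1 + 222·(-2) = 48)
  q = 4: r = 30, s = 0 − 4·1 = -4, t = 1 − 4·(-2) = 9  (check: 492·(-4) + 222·9 = 30)
  q = 1: r = 18, s = 1 − 1·(-4) = 5, t = -2 − 1·9 = -11  (check: 492·5 + 222·(-11) = 18)
  q = 1: r = 12, s = -4 − 1·5 = -9, t = 9 − 1·(-11) = 20  (check: 492·(-9) + 222·20 = 12)
  q = 1: r = 6, s = 5 − 1·(-9) = 14, t = -11 − 1·20 = -31  (check: 492·14 + 222·(-31) = 6)
The row with r = 6 (the gcd) gives the Bezout coefficients s = 14, t = -31.
Result: 492 · (14) + 222 · (-31) = 6.

gcd(492, 222) = 6; s = 14, t = -31 (check: 492·14 + 222·(-31) = 6).


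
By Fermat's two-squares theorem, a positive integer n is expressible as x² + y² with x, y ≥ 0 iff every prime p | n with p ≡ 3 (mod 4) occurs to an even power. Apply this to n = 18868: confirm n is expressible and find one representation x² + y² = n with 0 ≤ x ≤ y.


Step 1: Factor n = 18868 = 2^2 · 53 · 89.
Step 2: Check the mod-4 condition on each prime factor: 2 = 2 (special); 53 ≡ 1 (mod 4), exponent 1; 89 ≡ 1 (mod 4), exponent 1.
All primes ≡ 3 (mod 4) appear to even exponent (or don't appear), so by the two-squares theorem n IS expressible as a sum of two squares.
Step 3: Build a representation. Group n = k² · m with k = 2 and m = 53 · 89 = 4717 (a product of primes ≡ 1 (mod 4)); a representation of m scales to one of n via (k·x)² + (k·y)² = k²(x² + y²). Each prime p ≡ 1 (mod 4) is itself a sum of two squares; find a² by testing p − a² for a perfect square:
  53: 53 − 1² = 52, 53 − 2² = 49 = 7² ⇒ 53 = 2² + 7².
  89: 89 − 1² = 88, 89 − 2² = 85, 89 − 3² = 80, 89 − 4² = 73, 89 − 5² = 64 = 8² ⇒ 89 = 5² + 8².
  Combine using the Brahmagupta–Fibonacci identity (a² + b²)(c² + d²) = (ac − bd)² + (ad + bc)² = (ac + bd)² + (ad − bc)²:
  53 · 89 = 4717: from (2² + 7²)(5² + 8²), take (2·5 − 7·8, 2·8 + 7·5) = (10 − 56, 16 + 35) = (-46, 51); dropping signs (only squares matter) gives (46, 51); check 46² + 51² = 2116 + 2601 = 4717 ✓.
  Scale by k = 2: (2·46, 2·51) = (92, 102).
Step 4: Order so x ≤ y and verify: 92² + 102² = 8464 + 10404 = 18868 = n. ✓

n = 18868 = 92² + 102² (one valid representation with x ≤ y).


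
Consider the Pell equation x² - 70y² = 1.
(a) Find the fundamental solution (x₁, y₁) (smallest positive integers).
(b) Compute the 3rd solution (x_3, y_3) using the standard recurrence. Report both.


Step 1: Find the fundamental solution (x₁, y₁) of x² - 70y² = 1.
  Expand √70 as a continued fraction. a₀ = ⌊√70⌋ = 8; iterate m_{k+1} = d_k·a_k − m_k, d_{k+1} = (70 − m_{k+1}²)/d_k, a_{k+1} = ⌊(a₀ + m_{k+1})/d_{k+1}⌋ (starting m₀ = 0, d₀ = 1), with convergents p_k = a_k·p_{k-1} + p_{k-2}, q_k = a_k·q_{k-1} + q_{k-2} (p₋₁ = 1, q₋₁ = 0):
  k = 0: a₀ = 8; p₀/q₀ = 8/1; p₀² − 70·q₀² = 64 − 70 = -6.
  k = 1: m = 8, d = 6, a = ⌊(8 + 8)/6⌋ = 2; p/q = (2·8 + 1)/(2·1 + 0) = 17/2; p² − 70·q² = 289 − 280 = 9.
  k = 2: m = 4, d = 9, a = ⌊(8 + 4)/9⌋ = 1; p/q = (1·17 + 8)/(1·2 + 1) = 25/3; p² − 70·q² = 625 − 630 = -5.
  k = 3: m = 5, d = 5, a = ⌊(8 + 5)/5⌋ = 2; p/q = (2·25 + 17)/(2·3 + 2) = 67/8; p² − 70·q² = 4489 − 4480 = 9.
  k = 4: m = 5, d = 9, a = ⌊(8 + 5)/9⌋ = 1; p/q = (1·67 + 25)/(1·8 + 3) = 92/11; p² − 70·q² = 8464 − 8470 = -6.
  k = 5: m = 4, d = 6, a = ⌊(8 + 4)/6⌋ = 2; p/q = (2·92 + 67)/(2·11 + 8) = 251/30; p² − 70·q² = 63001 − 63000 = 1.
  The first convergent with p² − 70·q² = 1 gives the fundamental solution (x₁, y₁) = (251, 30).
Step 2: Apply the recurrence (x_{n+1}, y_{n+1}) = (x₁x_n + 70y₁y_n, x₁y_n + y₁x_n) repeatedly.
  From (x_1, y_1) = (251, 30): x_2 = 251·251 + 70·30·30 = 126001; y_2 = 251·30 + 30·251 = 15060.
  From (x_2, y_2) = (126001, 15060): x_3 = 251·126001 + 70·30·15060 = 63252251; y_3 = 251·15060 + 30·126001 = 7560090.
Step 3: Verify x_3² - 70·y_3² = 4000847256567001 - 4000847256567000 = 1 (should be 1). ✓

(x_1, y_1) = (251, 30); (x_3, y_3) = (63252251, 7560090).


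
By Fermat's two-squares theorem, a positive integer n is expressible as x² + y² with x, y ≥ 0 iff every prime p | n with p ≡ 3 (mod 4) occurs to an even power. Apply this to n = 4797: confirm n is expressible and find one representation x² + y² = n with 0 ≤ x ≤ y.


Step 1: Factor n = 4797 = 3^2 · 13 · 41.
Step 2: Check the mod-4 condition on each prime factor: 3 ≡ 3 (mod 4), exponent 2 (must be even); 13 ≡ 1 (mod 4), exponent 1; 41 ≡ 1 (mod 4), exponent 1.
All primes ≡ 3 (mod 4) appear to even exponent (or don't appear), so by the two-squares theorem n IS expressible as a sum of two squares.
Step 3: Build a representation. Group n = k² · m with k = 3 and m = 13 · 41 = 533 (a product of primes ≡ 1 (mod 4)); a representation of m scales to one of n via (k·x)² + (k·y)² = k²(x² + y²). Each prime p ≡ 1 (mod 4) is itself a sum of two squares; find a² by testing p − a² for a perfect square:
  13: 13 − 1² = 12, 13 − 2² = 9 = 3² ⇒ 13 = 2² + 3².
  41: 41 − 1² = 40, 41 − 2² = 37, 41 − 3² = 32, 41 − 4² = 25 = 5² ⇒ 41 = 4² + 5².
  Combine using the Brahmagupta–Fibonacci identity (a² + b²)(c² + d²) = (ac − bd)² + (ad + bc)² = (ac + bd)² + (ad − bc)²:
  13 · 41 = 533: from (2² + 3²)(4² + 5²), take (2·4 − 3·5, 2·5 + 3·4) = (8 − 15, 10 + 12) = (-7, 22); dropping signs (only squares matter) gives (7, 22); check 7² + 22² = 49 + 484 = 533 ✓.
  Scale by k = 3: (3·7, 3·22) = (21, 66).
Step 4: Order so x ≤ y and verify: 21² + 66² = 441 + 4356 = 4797 = n. ✓

n = 4797 = 21² + 66² (one valid representation with x ≤ y).


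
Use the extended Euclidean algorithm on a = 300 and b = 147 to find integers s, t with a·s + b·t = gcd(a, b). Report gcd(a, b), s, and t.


Euclidean algorithm on (300, 147) — divide until remainder is 0:
  300 = 2 · 147 + 6
  147 = 24 · 6 + 3
  6 = 2 · 3 + 0
gcd(300, 147) = 3.
Track Bezout coefficients alongside the remainders: start with r₀ = 300 = a·1 + b·0 (s = 1, t = 0) and r₁ = 147 = a·0 + b·1 (s = 0, t = 1); each new remainder r_{k+1} = r_{k-1} − q_k·r_k inherits s_{k+1} = s_{k-1} − q_k·s_k, t_{k+1} = t_{k-1} − q_k·t_k, so r_k = a·s_k + b·t_k at every step:
  q = 2: r = 6, s = 1 − 2·0 = 1, t = 0 − 2·1 = -2  (check: 300·1 + 147·(-2) = 6)
  q = 24: r = 3, s = 0 − 24·1 = -24, t = 1 − 24·(-2) = 49  (check: 300·(-24) + 147·49 = 3)
The row with r = 3 (the gcd) gives the Bezout coefficients s = -24, t = 49.
Result: 300 · (-24) + 147 · (49) = 3.

gcd(300, 147) = 3; s = -24, t = 49 (check: 300·(-24) + 147·49 = 3).


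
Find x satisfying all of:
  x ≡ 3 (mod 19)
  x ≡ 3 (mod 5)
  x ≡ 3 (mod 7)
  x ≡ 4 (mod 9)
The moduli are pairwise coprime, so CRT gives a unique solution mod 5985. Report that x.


Product of moduli M = 19 · 5 · 7 · 9 = 5985.
Merge one congruence at a time:
  Start: x ≡ 3 (mod 19).
  Combine with x ≡ 3 (mod 5); new modulus lcm = 95.
    Write x = 3 + 19·t and substitute into x ≡ 3 (mod 5): 19·t ≡ 3 − 3 = 0 (mod 5).
    Reduce coefficients mod 5: 4·t ≡ 0 (mod 5).
    The inverse of 4 mod 5 is 4 (since 4·4 = 16 = 3·5 + 1), so t ≡ 4·0 = 0 ≡ 0 (mod 5).
    Then x = 3 + 19·0 = 3, valid modulo lcm(19, 5) = 95: x ≡ 3 (mod 95).
  Combine with x ≡ 3 (mod 7); new modulus lcm = 665.
    Write x = 3 + 95·t and substitute into x ≡ 3 (mod 7): 95·t ≡ 3 − 3 = 0 (mod 7).
    Reduce coefficients mod 7: 4·t ≡ 0 (mod 7).
    The inverse of 4 mod 7 is 2 (since 4·2 = 8 = 1·7 + 1), so t ≡ 2·0 = 0 ≡ 0 (mod 7).
    Then x = 3 + 95·0 = 3, valid modulo lcm(95, 7) = 665: x ≡ 3 (mod 665).
  Combine with x ≡ 4 (mod 9); new modulus lcm = 5985.
    Write x = 3 + 665·t and substitute into x ≡ 4 (mod 9): 665·t ≡ 4 − 3 = 1 (mod 9).
    Reduce coefficients mod 9: 8·t ≡ 1 (mod 9).
    The inverse of 8 mod 9 is 8 (since 8·8 = 64 = 7·9 + 1), so t ≡ 8·1 = 8 ≡ 8 (mod 9).
    Then x = 3 + 665·8 = 5323, valid modulo lcm(665, 9) = 5985: x ≡ 5323 (mod 5985).
Verify against each original: 5323 mod 19 = 3, 5323 mod 5 = 3, 5323 mod 7 = 3, 5323 mod 9 = 4.

x ≡ 5323 (mod 5985).


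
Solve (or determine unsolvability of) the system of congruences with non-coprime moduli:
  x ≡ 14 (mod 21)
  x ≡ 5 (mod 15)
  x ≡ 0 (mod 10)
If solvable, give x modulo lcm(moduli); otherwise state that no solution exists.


Moduli 21, 15, 10 are not pairwise coprime, so CRT works modulo lcm(m_i) when all pairwise compatibility conditions hold.
Pairwise compatibility: gcd(m_i, m_j) must divide a_i - a_j for every pair.
Merge one congruence at a time:
  Start: x ≡ 14 (mod 21).
  Combine with x ≡ 5 (mod 15): gcd(21, 15) = 3; 5 - 14 = -9, which IS divisible by 3, so compatible.
    Write x = 14 + 21·t and substitute into x ≡ 5 (mod 15): 21·t ≡ 5 − 14 = -9 (mod 15).
    Divide the congruence (and modulus) by g = 3: 7·t ≡ -3 (mod 5).
    Reduce coefficients mod 5: 2·t ≡ 2 (mod 5).
    The inverse of 2 mod 5 is 3 (since 2·3 = 6 = 1·5 + 1), so t ≡ 3·2 = 6 ≡ 1 (mod 5).
    Then x = 14 + 21·1 = 35, valid modulo lcm(21, 15) = 105: x ≡ 35 (mod 105).
  Combine with x ≡ 0 (mod 10): gcd(105, 10) = 5; 0 - 35 = -35, which IS divisible by 5, so compatible.
    Write x = 35 + 105·t and substitute into x ≡ 0 (mod 10): 105·t ≡ 0 − 35 = -35 (mod 10).
    Divide the congruence (and modulus) by g = 5: 21·t ≡ -7 (mod 2).
    Reduce coefficients mod 2: 1·t ≡ 1 (mod 2).
    So t ≡ 1 (mod 2).
    Then x = 35 + 105·1 = 140, valid modulo lcm(105, 10) = 210: x ≡ 140 (mod 210).
Verify: 140 mod 21 = 14, 140 mod 15 = 5, 140 mod 10 = 0.

x ≡ 140 (mod 210).


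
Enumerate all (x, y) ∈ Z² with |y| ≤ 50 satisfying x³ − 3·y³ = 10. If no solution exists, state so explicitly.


The equation is x³ - 3y³ = 10. For fixed y, x³ = 3·y³ + 10, so a solution requires the RHS to be a perfect cube.
Strategy: iterate y from -50 to 50, compute RHS = 3·y³ + 10, and check whether it is a (positive or negative) perfect cube.
Check small values of y:
  y = 0: RHS = 10 is not a perfect cube.
  y = 1: RHS = 13 is not a perfect cube.
  y = -1: RHS = 7 is not a perfect cube.
  y = 2: RHS = 34 is not a perfect cube.
  y = -2: RHS = -14 is not a perfect cube.
  y = 3: RHS = 91 is not a perfect cube.
  y = -3: RHS = -71 is not a perfect cube.
Continuing, at y = 9: RHS = 2197 = (13)³ ⇒ x = 13 works.
Searching the remaining y in |y| ≤ 50 finds no further solutions.
Collected solutions: (13, 9).

Solutions (with |y| ≤ 50): (13, 9).


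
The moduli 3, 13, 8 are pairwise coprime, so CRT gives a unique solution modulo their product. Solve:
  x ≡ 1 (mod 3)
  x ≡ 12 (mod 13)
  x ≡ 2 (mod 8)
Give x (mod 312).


Moduli 3, 13, 8 are pairwise coprime; by CRT there is a unique solution modulo M = 3 · 13 · 8 = 312.
Solve pairwise, accumulating the modulus:
  Start with x ≡ 1 (mod 3).
  Combine with x ≡ 12 (mod 13): since gcd(3, 13) = 1, we get a unique residue mod 39.
    Write x = 1 + 3·t and substitute into x ≡ 12 (mod 13): 3·t ≡ 12 − 1 = 11 (mod 13).
    The inverse of 3 mod 13 is 9 (since 3·9 = 27 = 2·13 + 1), so t ≡ 9·11 = 99 ≡ 8 (mod 13).
    Then x = 1 + 3·8 = 25, valid modulo lcm(3, 13) = 39: x ≡ 25 (mod 39).
  Combine with x ≡ 2 (mod 8): since gcd(39, 8) = 1, we get a unique residue mod 312.
    Write x = 25 + 39·t and substitute into x ≡ 2 (mod 8): 39·t ≡ 2 − 25 = -23 (mod 8).
    Reduce coefficients mod 8: 7·t ≡ 1 (mod 8).
    The inverse of 7 mod 8 is 7 (since 7·7 = 49 = 6·8 + 1), so t ≡ 7·1 = 7 ≡ 7 (mod 8).
    Then x = 25 + 39·7 = 298, valid modulo lcm(39, 8) = 312: x ≡ 298 (mod 312).
Verify: 298 mod 3 = 1 ✓, 298 mod 13 = 12 ✓, 298 mod 8 = 2 ✓.

x ≡ 298 (mod 312).


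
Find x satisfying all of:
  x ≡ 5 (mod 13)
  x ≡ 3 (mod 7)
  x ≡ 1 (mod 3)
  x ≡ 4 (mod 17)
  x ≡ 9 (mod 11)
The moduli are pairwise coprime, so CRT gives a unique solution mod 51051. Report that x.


Product of moduli M = 13 · 7 · 3 · 17 · 11 = 51051.
Merge one congruence at a time:
  Start: x ≡ 5 (mod 13).
  Combine with x ≡ 3 (mod 7); new modulus lcm = 91.
    Write x = 5 + 13·t and substitute into x ≡ 3 (mod 7): 13·t ≡ 3 − 5 = -2 (mod 7).
    Reduce coefficients mod 7: 6·t ≡ 5 (mod 7).
    The inverse of 6 mod 7 is 6 (since 6·6 = 36 = 5·7 + 1), so t ≡ 6·5 = 30 ≡ 2 (mod 7).
    Then x = 5 + 13·2 = 31, valid modulo lcm(13, 7) = 91: x ≡ 31 (mod 91).
  Combine with x ≡ 1 (mod 3); new modulus lcm = 273.
    Write x = 31 + 91·t and substitute into x ≡ 1 (mod 3): 91·t ≡ 1 − 31 = -30 (mod 3).
    Reduce coefficients mod 3: 1·t ≡ 0 (mod 3).
    So t ≡ 0 (mod 3).
    Then x = 31 + 91·0 = 31, valid modulo lcm(91, 3) = 273: x ≡ 31 (mod 273).
  Combine with x ≡ 4 (mod 17); new modulus lcm = 4641.
    Write x = 31 + 273·t and substitute into x ≡ 4 (mod 17): 273·t ≡ 4 − 31 = -27 (mod 17).
    Reduce coefficients mod 17: 1·t ≡ 7 (mod 17).
    So t ≡ 7 (mod 17).
    Then x = 31 + 273·7 = 1942, valid modulo lcm(273, 17) = 4641: x ≡ 1942 (mod 4641).
  Combine with x ≡ 9 (mod 11); new modulus lcm = 51051.
    Write x = 1942 + 4641·t and substitute into x ≡ 9 (mod 11): 4641·t ≡ 9 − 1942 = -1933 (mod 11).
    Reduce coefficients mod 11: 10·t ≡ 3 (mod 11).
    The inverse of 10 mod 11 is 10 (since 10·10 = 100 = 9·11 + 1), so t ≡ 10·3 = 30 ≡ 8 (mod 11).
    Then x = 1942 + 4641·8 = 39070, valid modulo lcm(4641, 11) = 51051: x ≡ 39070 (mod 51051).
Verify against each original: 39070 mod 13 = 5, 39070 mod 7 = 3, 39070 mod 3 = 1, 39070 mod 17 = 4, 39070 mod 11 = 9.

x ≡ 39070 (mod 51051).


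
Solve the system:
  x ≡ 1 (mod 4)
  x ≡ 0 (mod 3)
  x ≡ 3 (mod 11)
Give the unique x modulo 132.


Moduli 4, 3, 11 are pairwise coprime; by CRT there is a unique solution modulo M = 4 · 3 · 11 = 132.
Solve pairwise, accumulating the modulus:
  Start with x ≡ 1 (mod 4).
  Combine with x ≡ 0 (mod 3): since gcd(4, 3) = 1, we get a unique residue mod 12.
    Write x = 1 + 4·t and substitute into x ≡ 0 (mod 3): 4·t ≡ 0 − 1 = -1 (mod 3).
    Reduce coefficients mod 3: 1·t ≡ 2 (mod 3).
    So t ≡ 2 (mod 3).
    Then x = 1 + 4·2 = 9, valid modulo lcm(4, 3) = 12: x ≡ 9 (mod 12).
  Combine with x ≡ 3 (mod 11): since gcd(12, 11) = 1, we get a unique residue mod 132.
    Write x = 9 + 12·t and substitute into x ≡ 3 (mod 11): 12·t ≡ 3 − 9 = -6 (mod 11).
    Reduce coefficients mod 11: 1·t ≡ 5 (mod 11).
    So t ≡ 5 (mod 11).
    Then x = 9 + 12·5 = 69, valid modulo lcm(12, 11) = 132: x ≡ 69 (mod 132).
Verify: 69 mod 4 = 1 ✓, 69 mod 3 = 0 ✓, 69 mod 11 = 3 ✓.

x ≡ 69 (mod 132).


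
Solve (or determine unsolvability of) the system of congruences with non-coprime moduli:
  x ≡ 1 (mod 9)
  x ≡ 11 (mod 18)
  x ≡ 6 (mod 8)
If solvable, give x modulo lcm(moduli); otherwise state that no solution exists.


Moduli 9, 18, 8 are not pairwise coprime, so CRT works modulo lcm(m_i) when all pairwise compatibility conditions hold.
Pairwise compatibility: gcd(m_i, m_j) must divide a_i - a_j for every pair.
Merge one congruence at a time:
  Start: x ≡ 1 (mod 9).
  Combine with x ≡ 11 (mod 18): gcd(9, 18) = 9, and 11 - 1 = 10 is NOT divisible by 9.
    ⇒ system is inconsistent (no integer solution).

No solution (the system is inconsistent).


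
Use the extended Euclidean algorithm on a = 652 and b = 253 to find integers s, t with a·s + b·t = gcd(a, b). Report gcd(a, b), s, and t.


Euclidean algorithm on (652, 253) — divide until remainder is 0:
  652 = 2 · 253 + 146
  253 = 1 · 146 + 107
  146 = 1 · 107 + 39
  107 = 2 · 39 + 29
  39 = 1 · 29 + 10
  29 = 2 · 10 + 9
  10 = 1 · 9 + 1
  9 = 9 · 1 + 0
gcd(652, 253) = 1.
Track Bezout coefficients alongside the remainders: start with r₀ = 652 = a·1 + b·0 (s = 1, t = 0) and r₁ = 253 = a·0 + b·1 (s = 0, t = 1); each new remainder r_{k+1} = r_{k-1} − q_k·r_k inherits s_{k+1} = s_{k-1} − q_k·s_k, t_{k+1} = t_{k-1} − q_k·t_k, so r_k = a·s_k + b·t_k at every step:
  q = 2: r = 146, s = 1 − 2·0 = 1, t = 0 − 2·1 = -2  (check: 652·1 + 253·(-2) = 146)
  q = 1: r = 107, s = 0 − 1·1 = -1, t = 1 − 1·(-2) = 3  (check: 652·(-1) + 253·3 = 107)
  q = 1: r = 39, s = 1 − 1·(-1) = 2, t = -2 − 1·3 = -5  (check: 652·2 + 253·(-5) = 39)
  q = 2: r = 29, s = -1 − 2·2 = -5, t = 3 − 2·(-5) = 13  (check: 652·(-5) + 253·13 = 29)
  q = 1: r = 10, s = 2 − 1·(-5) = 7, t = -5 − 1·13 = -18  (check: 652·7 + 253·(-18) = 10)
  q = 2: r = 9, s = -5 − 2·7 = -19, t = 13 − 2·(-18) = 49  (check: 652·(-19) + 253·49 = 9)
  q = 1: r = 1, s = 7 − 1·(-19) = 26, t = -18 − 1·49 = -67  (check: 652·26 + 253·(-67) = 1)
The row with r = 1 (the gcd) gives the Bezout coefficients s = 26, t = -67.
Result: 652 · (26) + 253 · (-67) = 1.

gcd(652, 253) = 1; s = 26, t = -67 (check: 652·26 + 253·(-67) = 1).


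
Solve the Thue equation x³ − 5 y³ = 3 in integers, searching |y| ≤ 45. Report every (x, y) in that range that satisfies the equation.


The equation is x³ - 5y³ = 3. For fixed y, x³ = 5·y³ + 3, so a solution requires the RHS to be a perfect cube.
Strategy: iterate y from -45 to 45, compute RHS = 5·y³ + 3, and check whether it is a (positive or negative) perfect cube.
Check small values of y:
  y = 0: RHS = 3 is not a perfect cube.
  y = 1: RHS = 8 = (2)³ ⇒ x = 2 works.
  y = -1: RHS = -2 is not a perfect cube.
  y = 2: RHS = 43 is not a perfect cube.
  y = -2: RHS = -37 is not a perfect cube.
  y = 3: RHS = 138 is not a perfect cube.
  y = -3: RHS = -132 is not a perfect cube.
Continuing the search up to |y| = 45 finds no further solutions beyond those listed.
Collected solutions: (2, 1).

Solutions (with |y| ≤ 45): (2, 1).


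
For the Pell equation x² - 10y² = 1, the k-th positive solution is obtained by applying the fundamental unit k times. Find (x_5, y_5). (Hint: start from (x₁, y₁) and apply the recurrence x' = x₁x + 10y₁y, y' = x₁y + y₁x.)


Step 1: Find the fundamental solution (x₁, y₁) of x² - 10y² = 1.
  Expand √10 as a continued fraction. a₀ = ⌊√10⌋ = 3; iterate m_{k+1} = d_k·a_k − m_k, d_{k+1} = (10 − m_{k+1}²)/d_k, a_{k+1} = ⌊(a₀ + m_{k+1})/d_{k+1}⌋ (starting m₀ = 0, d₀ = 1), with convergents p_k = a_k·p_{k-1} + p_{k-2}, q_k = a_k·q_{k-1} + q_{k-2} (p₋₁ = 1, q₋₁ = 0):
  k = 0: a₀ = 3; p₀/q₀ = 3/1; p₀² − 10·q₀² = 9 − 10 = -1.
  k = 1: m = 3, d = 1, a = ⌊(3 + 3)/1⌋ = 6; p/q = (6·3 + 1)/(6·1 + 0) = 19/6; p² − 10·q² = 361 − 360 = 1.
  The first convergent with p² − 10·q² = 1 gives the fundamental solution (x₁, y₁) = (19, 6).
Step 2: Apply the recurrence (x_{n+1}, y_{n+1}) = (x₁x_n + 10y₁y_n, x₁y_n + y₁x_n) repeatedly.
  From (x_1, y_1) = (19, 6): x_2 = 19·19 + 10·6·6 = 721; y_2 = 19·6 + 6·19 = 228.
  From (x_2, y_2) = (721, 228): x_3 = 19·721 + 10·6·228 = 27379; y_3 = 19·228 + 6·721 = 8658.
  From (x_3, y_3) = (27379, 8658): x_4 = 19·27379 + 10·6·8658 = 1039681; y_4 = 19·8658 + 6·27379 = 328776.
  From (x_4, y_4) = (1039681, 328776): x_5 = 19·1039681 + 10·6·328776 = 39480499; y_5 = 19·328776 + 6·1039681 = 12484830.
Step 3: Verify x_5² - 10·y_5² = 1558709801289001 - 1558709801289000 = 1 (should be 1). ✓

(x_1, y_1) = (19, 6); (x_5, y_5) = (39480499, 12484830).


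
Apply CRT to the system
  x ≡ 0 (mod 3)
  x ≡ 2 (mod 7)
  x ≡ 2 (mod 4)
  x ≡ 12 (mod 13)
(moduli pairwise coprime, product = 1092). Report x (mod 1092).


Product of moduli M = 3 · 7 · 4 · 13 = 1092.
Merge one congruence at a time:
  Start: x ≡ 0 (mod 3).
  Combine with x ≡ 2 (mod 7); new modulus lcm = 21.
    Write x = 0 + 3·t and substitute into x ≡ 2 (mod 7): 3·t ≡ 2 − 0 = 2 (mod 7).
    The inverse of 3 mod 7 is 5 (since 3·5 = 15 = 2·7 + 1), so t ≡ 5·2 = 10 ≡ 3 (mod 7).
    Then x = 0 + 3·3 = 9, valid modulo lcm(3, 7) = 21: x ≡ 9 (mod 21).
  Combine with x ≡ 2 (mod 4); new modulus lcm = 84.
    Write x = 9 + 21·t and substitute into x ≡ 2 (mod 4): 21·t ≡ 2 − 9 = -7 (mod 4).
    Reduce coefficients mod 4: 1·t ≡ 1 (mod 4).
    So t ≡ 1 (mod 4).
    Then x = 9 + 21·1 = 30, valid modulo lcm(21, 4) = 84: x ≡ 30 (mod 84).
  Combine with x ≡ 12 (mod 13); new modulus lcm = 1092.
    Write x = 30 + 84·t and substitute into x ≡ 12 (mod 13): 84·t ≡ 12 − 30 = -18 (mod 13).
    Reduce coefficients mod 13: 6·t ≡ 8 (mod 13).
    The inverse of 6 mod 13 is 11 (since 6·11 = 66 = 5·13 + 1), so t ≡ 11·8 = 88 ≡ 10 (mod 13).
    Then x = 30 + 84·10 = 870, valid modulo lcm(84, 13) = 1092: x ≡ 870 (mod 1092).
Verify against each original: 870 mod 3 = 0, 870 mod 7 = 2, 870 mod 4 = 2, 870 mod 13 = 12.

x ≡ 870 (mod 1092).


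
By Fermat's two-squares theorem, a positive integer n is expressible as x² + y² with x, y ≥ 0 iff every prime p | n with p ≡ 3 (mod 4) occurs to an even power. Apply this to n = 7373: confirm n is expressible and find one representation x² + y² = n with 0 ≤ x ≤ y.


Step 1: Factor n = 7373 = 73 · 101.
Step 2: Check the mod-4 condition on each prime factor: 73 ≡ 1 (mod 4), exponent 1; 101 ≡ 1 (mod 4), exponent 1.
All primes ≡ 3 (mod 4) appear to even exponent (or don't appear), so by the two-squares theorem n IS expressible as a sum of two squares.
Step 3: Build a representation. Here n = 73 · 101 is a product of primes ≡ 1 (mod 4). Each prime p ≡ 1 (mod 4) is itself a sum of two squares; find a² by testing p − a² for a perfect square:
  73: 73 − 1² = 72, 73 − 2² = 69, 73 − 3² = 64 = 8² ⇒ 73 = 3² + 8².
  101: 101 − 1² = 100 = 10² ⇒ 101 = 1² + 10².
  Combine using the Brahmagupta–Fibonacci identity (a² + b²)(c² + d²) = (ac − bd)² + (ad + bc)² = (ac + bd)² + (ad − bc)²:
  73 · 101 = 7373: from (3² + 8²)(1² + 10²), take (3·1 − 8·10, 3·10 + 8·1) = (3 − 80, 30 + 8) = (-77, 38); dropping signs (only squares matter) gives (77, 38); check 77² + 38² = 5929 + 1444 = 7373 ✓.
Step 4: Order so x ≤ y and verify: 38² + 77² = 1444 + 5929 = 7373 = n. ✓

n = 7373 = 38² + 77² (one valid representation with x ≤ y).


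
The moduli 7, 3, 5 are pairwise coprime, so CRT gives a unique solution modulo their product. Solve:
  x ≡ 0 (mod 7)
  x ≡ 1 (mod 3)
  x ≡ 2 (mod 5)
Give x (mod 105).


Moduli 7, 3, 5 are pairwise coprime; by CRT there is a unique solution modulo M = 7 · 3 · 5 = 105.
Solve pairwise, accumulating the modulus:
  Start with x ≡ 0 (mod 7).
  Combine with x ≡ 1 (mod 3): since gcd(7, 3) = 1, we get a unique residue mod 21.
    Write x = 0 + 7·t and substitute into x ≡ 1 (mod 3): 7·t ≡ 1 − 0 = 1 (mod 3).
    Reduce coefficients mod 3: 1·t ≡ 1 (mod 3).
    So t ≡ 1 (mod 3).
    Then x = 0 + 7·1 = 7, valid modulo lcm(7, 3) = 21: x ≡ 7 (mod 21).
  Combine with x ≡ 2 (mod 5): since gcd(21, 5) = 1, we get a unique residue mod 105.
    Write x = 7 + 21·t and substitute into x ≡ 2 (mod 5): 21·t ≡ 2 − 7 = -5 (mod 5).
    Reduce coefficients mod 5: 1·t ≡ 0 (mod 5).
    So t ≡ 0 (mod 5).
    Then x = 7 + 21·0 = 7, valid modulo lcm(21, 5) = 105: x ≡ 7 (mod 105).
Verify: 7 mod 7 = 0 ✓, 7 mod 3 = 1 ✓, 7 mod 5 = 2 ✓.

x ≡ 7 (mod 105).


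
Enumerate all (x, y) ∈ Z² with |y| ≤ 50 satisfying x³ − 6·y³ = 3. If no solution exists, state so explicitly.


The equation is x³ - 6y³ = 3. For fixed y, x³ = 6·y³ + 3, so a solution requires the RHS to be a perfect cube.
Strategy: iterate y from -50 to 50, compute RHS = 6·y³ + 3, and check whether it is a (positive or negative) perfect cube.
Check small values of y:
  y = 0: RHS = 3 is not a perfect cube.
  y = 1: RHS = 9 is not a perfect cube.
  y = -1: RHS = -3 is not a perfect cube.
  y = 2: RHS = 51 is not a perfect cube.
  y = -2: RHS = -45 is not a perfect cube.
  y = 3: RHS = 165 is not a perfect cube.
  y = -3: RHS = -159 is not a perfect cube.
Continuing the search up to |y| = 50 finds no solutions either.
No (x, y) in the scanned range satisfies the equation.

No integer solutions with |y| ≤ 50.


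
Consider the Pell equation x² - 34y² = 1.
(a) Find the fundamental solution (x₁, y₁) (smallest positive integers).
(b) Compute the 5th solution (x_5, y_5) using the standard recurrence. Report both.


Step 1: Find the fundamental solution (x₁, y₁) of x² - 34y² = 1.
  Expand √34 as a continued fraction. a₀ = ⌊√34⌋ = 5; iterate m_{k+1} = d_k·a_k − m_k, d_{k+1} = (34 − m_{k+1}²)/d_k, a_{k+1} = ⌊(a₀ + m_{k+1})/d_{k+1}⌋ (starting m₀ = 0, d₀ = 1), with convergents p_k = a_k·p_{k-1} + p_{k-2}, q_k = a_k·q_{k-1} + q_{k-2} (p₋₁ = 1, q₋₁ = 0):
  k = 0: a₀ = 5; p₀/q₀ = 5/1; p₀² − 34·q₀² = 25 − 34 = -9.
  k = 1: m = 5, d = 9, a = ⌊(5 + 5)/9⌋ = 1; p/q = (1·5 + 1)/(1·1 + 0) = 6/1; p² − 34·q² = 36 − 34 = 2.
  k = 2: m = 4, d = 2, a = ⌊(5 + 4)/2⌋ = 4; p/q = (4·6 + 5)/(4·1 + 1) = 29/5; p² − 34·q² = 841 − 850 = -9.
  k = 3: m = 4, d = 9, a = ⌊(5 + 4)/9⌋ = 1; p/q = (1·29 + 6)/(1·5 + 1) = 35/6; p² − 34·q² = 1225 − 1224 = 1.
  The first convergent with p² − 34·q² = 1 gives the fundamental solution (x₁, y₁) = (35, 6).
Step 2: Apply the recurrence (x_{n+1}, y_{n+1}) = (x₁x_n + 34y₁y_n, x₁y_n + y₁x_n) repeatedly.
  From (x_1, y_1) = (35, 6): x_2 = 35·35 + 34·6·6 = 2449; y_2 = 35·6 + 6·35 = 420.
  From (x_2, y_2) = (2449, 420): x_3 = 35·2449 + 34·6·420 = 171395; y_3 = 35·420 + 6·2449 = 29394.
  From (x_3, y_3) = (171395, 29394): x_4 = 35·171395 + 34·6·29394 = 11995201; y_4 = 35·29394 + 6·171395 = 2057160.
  From (x_4, y_4) = (11995201, 2057160): x_5 = 35·11995201 + 34·6·2057160 = 839492675; y_5 = 35·2057160 + 6·11995201 = 143971806.
Step 3: Verify x_5² - 34·y_5² = 704747951378655625 - 704747951378655624 = 1 (should be 1). ✓

(x_1, y_1) = (35, 6); (x_5, y_5) = (839492675, 143971806).


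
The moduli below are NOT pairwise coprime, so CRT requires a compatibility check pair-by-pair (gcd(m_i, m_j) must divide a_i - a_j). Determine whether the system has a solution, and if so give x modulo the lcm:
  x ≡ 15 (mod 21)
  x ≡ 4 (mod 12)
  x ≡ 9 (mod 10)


Moduli 21, 12, 10 are not pairwise coprime, so CRT works modulo lcm(m_i) when all pairwise compatibility conditions hold.
Pairwise compatibility: gcd(m_i, m_j) must divide a_i - a_j for every pair.
Merge one congruence at a time:
  Start: x ≡ 15 (mod 21).
  Combine with x ≡ 4 (mod 12): gcd(21, 12) = 3, and 4 - 15 = -11 is NOT divisible by 3.
    ⇒ system is inconsistent (no integer solution).

No solution (the system is inconsistent).


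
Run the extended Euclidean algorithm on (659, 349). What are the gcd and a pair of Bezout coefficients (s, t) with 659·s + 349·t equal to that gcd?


Euclidean algorithm on (659, 349) — divide until remainder is 0:
  659 = 1 · 349 + 310
  349 = 1 · 310 + 39
  310 = 7 · 39 + 37
  39 = 1 · 37 + 2
  37 = 18 · 2 + 1
  2 = 2 · 1 + 0
gcd(659, 349) = 1.
Track Bezout coefficients alongside the remainders: start with r₀ = 659 = a·1 + b·0 (s = 1, t = 0) and r₁ = 349 = a·0 + b·1 (s = 0, t = 1); each new remainder r_{k+1} = r_{k-1} − q_k·r_k inherits s_{k+1} = s_{k-1} − q_k·s_k, t_{k+1} = t_{k-1} − q_k·t_k, so r_k = a·s_k + b·t_k at every step:
  q = 1: r = 310, s = 1 − 1·0 = 1, t = 0 − 1·1 = -1  (check: 659·1 + 349·(-1) = 310)
  q = 1: r = 39, s = 0 − 1·1 = -1, t = 1 − 1·(-1) = 2  (check: 659·(-1) + 349·2 = 39)
  q = 7: r = 37, s = 1 − 7·(-1) = 8, t = -1 − 7·2 = -15  (check: 659·8 + 349·(-15) = 37)
  q = 1: r = 2, s = -1 − 1·8 = -9, t = 2 − 1·(-15) = 17  (check: 659·(-9) + 349·17 = 2)
  q = 18: r = 1, s = 8 − 18·(-9) = 170, t = -15 − 18·17 = -321  (check: 659·170 + 349·(-321) = 1)
The row with r = 1 (the gcd) gives the Bezout coefficients s = 170, t = -321.
Result: 659 · (170) + 349 · (-321) = 1.

gcd(659, 349) = 1; s = 170, t = -321 (check: 659·170 + 349·(-321) = 1).


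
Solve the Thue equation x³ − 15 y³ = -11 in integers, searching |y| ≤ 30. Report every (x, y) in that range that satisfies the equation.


The equation is x³ - 15y³ = -11. For fixed y, x³ = 15·y³ − 11, so a solution requires the RHS to be a perfect cube.
Strategy: iterate y from -30 to 30, compute RHS = 15·y³ − 11, and check whether it is a (positive or negative) perfect cube.
Check small values of y:
  y = 0: RHS = -11 is not a perfect cube.
  y = 1: RHS = 4 is not a perfect cube.
  y = -1: RHS = -26 is not a perfect cube.
  y = 2: RHS = 109 is not a perfect cube.
  y = -2: RHS = -131 is not a perfect cube.
  y = 3: RHS = 394 is not a perfect cube.
  y = -3: RHS = -416 is not a perfect cube.
Continuing the search up to |y| = 30 finds no solutions either.
No (x, y) in the scanned range satisfies the equation.

No integer solutions with |y| ≤ 30.


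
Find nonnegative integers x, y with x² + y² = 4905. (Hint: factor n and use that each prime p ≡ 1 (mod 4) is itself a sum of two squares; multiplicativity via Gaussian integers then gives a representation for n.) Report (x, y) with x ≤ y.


Step 1: Factor n = 4905 = 3^2 · 5 · 109.
Step 2: Check the mod-4 condition on each prime factor: 3 ≡ 3 (mod 4), exponent 2 (must be even); 5 ≡ 1 (mod 4), exponent 1; 109 ≡ 1 (mod 4), exponent 1.
All primes ≡ 3 (mod 4) appear to even exponent (or don't appear), so by the two-squares theorem n IS expressible as a sum of two squares.
Step 3: Build a representation. Group n = k² · m with k = 3 and m = 5 · 109 = 545 (a product of primes ≡ 1 (mod 4)); a representation of m scales to one of n via (k·x)² + (k·y)² = k²(x² + y²). Each prime p ≡ 1 (mod 4) is itself a sum of two squares; find a² by testing p − a² for a perfect square:
  5: 5 − 1² = 4 = 2² ⇒ 5 = 1² + 2².
  109: 109 − 1² = 108, 109 − 2² = 105, 109 − 3² = 100 = 10² ⇒ 109 = 3² + 10².
  Combine using the Brahmagupta–Fibonacci identity (a² + b²)(c² + d²) = (ac − bd)² + (ad + bc)² = (ac + bd)² + (ad − bc)²:
  5 · 109 = 545: from (1² + 2²)(3² + 10²), take (1·3 − 2·10, 1·10 + 2·3) = (3 − 20, 10 + 6) = (-17, 16); dropping signs (only squares matter) gives (17, 16); check 17² + 16² = 289 + 256 = 545 ✓.
  Scale by k = 3: (3·17, 3·16) = (51, 48).
Step 4: Order so x ≤ y and verify: 48² + 51² = 2304 + 2601 = 4905 = n. ✓

n = 4905 = 48² + 51² (one valid representation with x ≤ y).


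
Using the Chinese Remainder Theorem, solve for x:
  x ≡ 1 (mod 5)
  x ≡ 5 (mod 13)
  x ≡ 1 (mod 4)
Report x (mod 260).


Moduli 5, 13, 4 are pairwise coprime; by CRT there is a unique solution modulo M = 5 · 13 · 4 = 260.
Solve pairwise, accumulating the modulus:
  Start with x ≡ 1 (mod 5).
  Combine with x ≡ 5 (mod 13): since gcd(5, 13) = 1, we get a unique residue mod 65.
    Write x = 1 + 5·t and substitute into x ≡ 5 (mod 13): 5·t ≡ 5 − 1 = 4 (mod 13).
    The inverse of 5 mod 13 is 8 (since 5·8 = 40 = 3·13 + 1), so t ≡ 8·4 = 32 ≡ 6 (mod 13).
    Then x = 1 + 5·6 = 31, valid modulo lcm(5, 13) = 65: x ≡ 31 (mod 65).
  Combine with x ≡ 1 (mod 4): since gcd(65, 4) = 1, we get a unique residue mod 260.
    Write x = 31 + 65·t and substitute into x ≡ 1 (mod 4): 65·t ≡ 1 − 31 = -30 (mod 4).
    Reduce coefficients mod 4: 1·t ≡ 2 (mod 4).
    So t ≡ 2 (mod 4).
    Then x = 31 + 65·2 = 161, valid modulo lcm(65, 4) = 260: x ≡ 161 (mod 260).
Verify: 161 mod 5 = 1 ✓, 161 mod 13 = 5 ✓, 161 mod 4 = 1 ✓.

x ≡ 161 (mod 260).


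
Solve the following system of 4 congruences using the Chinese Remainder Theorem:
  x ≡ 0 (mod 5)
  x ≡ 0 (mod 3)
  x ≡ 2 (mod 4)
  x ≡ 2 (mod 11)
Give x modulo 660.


Product of moduli M = 5 · 3 · 4 · 11 = 660.
Merge one congruence at a time:
  Start: x ≡ 0 (mod 5).
  Combine with x ≡ 0 (mod 3); new modulus lcm = 15.
    Write x = 0 + 5·t and substitute into x ≡ 0 (mod 3): 5·t ≡ 0 − 0 = 0 (mod 3).
    Reduce coefficients mod 3: 2·t ≡ 0 (mod 3).
    The inverse of 2 mod 3 is 2 (since 2·2 = 4 = 1·3 + 1), so t ≡ 2·0 = 0 ≡ 0 (mod 3).
    Then x = 0 + 5·0 = 0, valid modulo lcm(5, 3) = 15: x ≡ 0 (mod 15).
  Combine with x ≡ 2 (mod 4); new modulus lcm = 60.
    Write x = 0 + 15·t and substitute into x ≡ 2 (mod 4): 15·t ≡ 2 − 0 = 2 (mod 4).
    Reduce coefficients mod 4: 3·t ≡ 2 (mod 4).
    The inverse of 3 mod 4 is 3 (since 3·3 = 9 = 2·4 + 1), so t ≡ 3·2 = 6 ≡ 2 (mod 4).
    Then x = 0 + 15·2 = 30, valid modulo lcm(15, 4) = 60: x ≡ 30 (mod 60).
  Combine with x ≡ 2 (mod 11); new modulus lcm = 660.
    Write x = 30 + 60·t and substitute into x ≡ 2 (mod 11): 60·t ≡ 2 − 30 = -28 (mod 11).
    Reduce coefficients mod 11: 5·t ≡ 5 (mod 11).
    The inverse of 5 mod 11 is 9 (since 5·9 = 45 = 4·11 + 1), so t ≡ 9·5 = 45 ≡ 1 (mod 11).
    Then x = 30 + 60·1 = 90, valid modulo lcm(60, 11) = 660: x ≡ 90 (mod 660).
Verify against each original: 90 mod 5 = 0, 90 mod 3 = 0, 90 mod 4 = 2, 90 mod 11 = 2.

x ≡ 90 (mod 660).


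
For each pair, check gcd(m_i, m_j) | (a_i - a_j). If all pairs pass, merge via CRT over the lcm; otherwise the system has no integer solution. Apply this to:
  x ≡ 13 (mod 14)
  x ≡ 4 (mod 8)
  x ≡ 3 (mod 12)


Moduli 14, 8, 12 are not pairwise coprime, so CRT works modulo lcm(m_i) when all pairwise compatibility conditions hold.
Pairwise compatibility: gcd(m_i, m_j) must divide a_i - a_j for every pair.
Merge one congruence at a time:
  Start: x ≡ 13 (mod 14).
  Combine with x ≡ 4 (mod 8): gcd(14, 8) = 2, and 4 - 13 = -9 is NOT divisible by 2.
    ⇒ system is inconsistent (no integer solution).

No solution (the system is inconsistent).


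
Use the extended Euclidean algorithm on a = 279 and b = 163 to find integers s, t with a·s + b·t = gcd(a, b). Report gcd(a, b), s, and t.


Euclidean algorithm on (279, 163) — divide until remainder is 0:
  279 = 1 · 163 + 116
  163 = 1 · 116 + 47
  116 = 2 · 47 + 22
  47 = 2 · 22 + 3
  22 = 7 · 3 + 1
  3 = 3 · 1 + 0
gcd(279, 163) = 1.
Track Bezout coefficients alongside the remainders: start with r₀ = 279 = a·1 + b·0 (s = 1, t = 0) and r₁ = 163 = a·0 + b·1 (s = 0, t = 1); each new remainder r_{k+1} = r_{k-1} − q_k·r_k inherits s_{k+1} = s_{k-1} − q_k·s_k, t_{k+1} = t_{k-1} − q_k·t_k, so r_k = a·s_k + b·t_k at every step:
  q = 1: r = 116, s = 1 − 1·0 = 1, t = 0 − 1·1 = -1  (check: 279·1 + 163·(-1) = 116)
  q = 1: r = 47, s = 0 − 1·1 = -1, t = 1 − 1·(-1) = 2  (check: 279·(-1) + 163·2 = 47)
  q = 2: r = 22, s = 1 − 2·(-1) = 3, t = -1 − 2·2 = -5  (check: 279·3 + 163·(-5) = 22)
  q = 2: r = 3, s = -1 − 2·3 = -7, t = 2 − 2·(-5) = 12  (check: 279·(-7) + 163·12 = 3)
  q = 7: r = 1, s = 3 − 7·(-7) = 52, t = -5 − 7·12 = -89  (check: 279·52 + 163·(-89) = 1)
The row with r = 1 (the gcd) gives the Bezout coefficients s = 52, t = -89.
Result: 279 · (52) + 163 · (-89) = 1.

gcd(279, 163) = 1; s = 52, t = -89 (check: 279·52 + 163·(-89) = 1).


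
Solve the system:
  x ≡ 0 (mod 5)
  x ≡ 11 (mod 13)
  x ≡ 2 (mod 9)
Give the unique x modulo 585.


Moduli 5, 13, 9 are pairwise coprime; by CRT there is a unique solution modulo M = 5 · 13 · 9 = 585.
Solve pairwise, accumulating the modulus:
  Start with x ≡ 0 (mod 5).
  Combine with x ≡ 11 (mod 13): since gcd(5, 13) = 1, we get a unique residue mod 65.
    Write x = 0 + 5·t and substitute into x ≡ 11 (mod 13): 5·t ≡ 11 − 0 = 11 (mod 13).
    The inverse of 5 mod 13 is 8 (since 5·8 = 40 = 3·13 + 1), so t ≡ 8·11 = 88 ≡ 10 (mod 13).
    Then x = 0 + 5·10 = 50, valid modulo lcm(5, 13) = 65: x ≡ 50 (mod 65).
  Combine with x ≡ 2 (mod 9): since gcd(65, 9) = 1, we get a unique residue mod 585.
    Write x = 50 + 65·t and substitute into x ≡ 2 (mod 9): 65·t ≡ 2 − 50 = -48 (mod 9).
    Reduce coefficients mod 9: 2·t ≡ 6 (mod 9).
    The inverse of 2 mod 9 is 5 (since 2·5 = 10 = 1·9 + 1), so t ≡ 5·6 = 30 ≡ 3 (mod 9).
    Then x = 50 + 65·3 = 245, valid modulo lcm(65, 9) = 585: x ≡ 245 (mod 585).
Verify: 245 mod 5 = 0 ✓, 245 mod 13 = 11 ✓, 245 mod 9 = 2 ✓.

x ≡ 245 (mod 585).


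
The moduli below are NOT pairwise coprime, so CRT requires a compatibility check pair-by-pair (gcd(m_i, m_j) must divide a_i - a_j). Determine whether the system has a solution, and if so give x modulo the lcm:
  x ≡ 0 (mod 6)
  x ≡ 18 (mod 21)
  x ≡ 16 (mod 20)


Moduli 6, 21, 20 are not pairwise coprime, so CRT works modulo lcm(m_i) when all pairwise compatibility conditions hold.
Pairwise compatibility: gcd(m_i, m_j) must divide a_i - a_j for every pair.
Merge one congruence at a time:
  Start: x ≡ 0 (mod 6).
  Combine with x ≡ 18 (mod 21): gcd(6, 21) = 3; 18 - 0 = 18, which IS divisible by 3, so compatible.
    Write x = 0 + 6·t and substitute into x ≡ 18 (mod 21): 6·t ≡ 18 − 0 = 18 (mod 21).
    Divide the congruence (and modulus) by g = 3: 2·t ≡ 6 (mod 7).
    The inverse of 2 mod 7 is 4 (since 2·4 = 8 = 1·7 + 1), so t ≡ 4·6 = 24 ≡ 3 (mod 7).
    Then x = 0 + 6·3 = 18, valid modulo lcm(6, 21) = 42: x ≡ 18 (mod 42).
  Combine with x ≡ 16 (mod 20): gcd(42, 20) = 2; 16 - 18 = -2, which IS divisible by 2, so compatible.
    Write x = 18 + 42·t and substitute into x ≡ 16 (mod 20): 42·t ≡ 16 − 18 = -2 (mod 20).
    Divide the congruence (and modulus) by g = 2: 21·t ≡ -1 (mod 10).
    Reduce coefficients mod 10: 1·t ≡ 9 (mod 10).
    So t ≡ 9 (mod 10).
    Then x = 18 + 42·9 = 396, valid modulo lcm(42, 20) = 420: x ≡ 396 (mod 420).
Verify: 396 mod 6 = 0, 396 mod 21 = 18, 396 mod 20 = 16.

x ≡ 396 (mod 420).


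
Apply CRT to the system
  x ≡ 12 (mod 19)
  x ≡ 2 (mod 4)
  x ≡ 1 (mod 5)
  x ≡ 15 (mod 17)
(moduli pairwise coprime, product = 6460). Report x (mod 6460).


Product of moduli M = 19 · 4 · 5 · 17 = 6460.
Merge one congruence at a time:
  Start: x ≡ 12 (mod 19).
  Combine with x ≡ 2 (mod 4); new modulus lcm = 76.
    Write x = 12 + 19·t and substitute into x ≡ 2 (mod 4): 19·t ≡ 2 − 12 = -10 (mod 4).
    Reduce coefficients mod 4: 3·t ≡ 2 (mod 4).
    The inverse of 3 mod 4 is 3 (since 3·3 = 9 = 2·4 + 1), so t ≡ 3·2 = 6 ≡ 2 (mod 4).
    Then x = 12 + 19·2 = 50, valid modulo lcm(19, 4) = 76: x ≡ 50 (mod 76).
  Combine with x ≡ 1 (mod 5); new modulus lcm = 380.
    Write x = 50 + 76·t and substitute into x ≡ 1 (mod 5): 76·t ≡ 1 − 50 = -49 (mod 5).
    Reduce coefficients mod 5: 1·t ≡ 1 (mod 5).
    So t ≡ 1 (mod 5).
    Then x = 50 + 76·1 = 126, valid modulo lcm(76, 5) = 380: x ≡ 126 (mod 380).
  Combine with x ≡ 15 (mod 17); new modulus lcm = 6460.
    Write x = 126 + 380·t and substitute into x ≡ 15 (mod 17): 380·t ≡ 15 − 126 = -111 (mod 17).
    Reduce coefficients mod 17: 6·t ≡ 8 (mod 17).
    The inverse of 6 mod 17 is 3 (since 6·3 = 18 = 1·17 + 1), so t ≡ 3·8 = 24 ≡ 7 (mod 17).
    Then x = 126 + 380·7 = 2786, valid modulo lcm(380, 17) = 6460: x ≡ 2786 (mod 6460).
Verify against each original: 2786 mod 19 = 12, 2786 mod 4 = 2, 2786 mod 5 = 1, 2786 mod 17 = 15.

x ≡ 2786 (mod 6460).
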